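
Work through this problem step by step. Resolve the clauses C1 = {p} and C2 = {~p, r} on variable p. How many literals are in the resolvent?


Remove p from C1 and ~p from C2.
C1 remainder: {}
C2 remainder: {r}
Union (resolvent): {r}
Resolvent has 1 literal(s).

1


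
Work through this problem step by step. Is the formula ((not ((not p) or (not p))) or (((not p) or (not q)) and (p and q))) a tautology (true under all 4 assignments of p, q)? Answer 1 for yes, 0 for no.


Check all 4 assignments:
p=0, q=0: 0
p=0, q=1: 0
p=1, q=0: 1
p=1, q=1: 1
Satisfying count = 2/4.
Tautology iff count = 4: no.

0


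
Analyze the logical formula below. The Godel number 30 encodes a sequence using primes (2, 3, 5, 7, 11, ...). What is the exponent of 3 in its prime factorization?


Factorize 30 by dividing by 3 repeatedly.
Division steps: 3 divides 30 exactly 1 time(s).
Exponent of 3 = 1

1


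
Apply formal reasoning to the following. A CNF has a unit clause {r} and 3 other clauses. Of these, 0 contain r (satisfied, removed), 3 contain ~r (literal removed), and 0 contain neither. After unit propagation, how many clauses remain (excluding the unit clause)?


Satisfied (removed): 0
Shortened (remain): 3
Unchanged (remain): 0
Remaining = 3 + 0 = 3

3


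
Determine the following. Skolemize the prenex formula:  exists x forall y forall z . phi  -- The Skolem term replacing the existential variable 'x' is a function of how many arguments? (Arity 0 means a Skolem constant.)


Quantifier prefix: exists x forall y forall z
'x' is existentially quantified at position 1.
No universal quantifiers precede it.
Skolem function arity = 0 (a Skolem constant)

0


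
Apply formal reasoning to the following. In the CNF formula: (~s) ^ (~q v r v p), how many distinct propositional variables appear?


Identify each variable that appears in the formula.
Variables found: p, q, r, s
Count = 4

4


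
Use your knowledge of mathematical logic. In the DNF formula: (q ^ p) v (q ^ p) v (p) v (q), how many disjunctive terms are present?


A DNF formula is a disjunction of terms (conjunctions).
Terms are separated by v.
Counting the disjuncts: 4 terms.

4


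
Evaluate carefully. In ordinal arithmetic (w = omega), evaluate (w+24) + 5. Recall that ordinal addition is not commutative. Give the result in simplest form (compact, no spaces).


Compute (w+24) + 5.
Ordinal + is associative but NOT commutative; for finite n>0, n + w = w but w + n stays w+n.
By associativity: (w+24) + 5 = w + (24+5) = w+29.
Result = w+29

w+29


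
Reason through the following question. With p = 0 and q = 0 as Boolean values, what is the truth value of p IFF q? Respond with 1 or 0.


p = 0, q = 0
Operation: p IFF q
Evaluate: 0 IFF 0 = 1

1


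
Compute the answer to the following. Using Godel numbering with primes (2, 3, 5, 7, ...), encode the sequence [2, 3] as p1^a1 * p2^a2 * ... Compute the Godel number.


Encode each element as an exponent of the corresponding prime:
  2^2 = 4
  3^3 = 27
Product = 4 * 27 = 108

108


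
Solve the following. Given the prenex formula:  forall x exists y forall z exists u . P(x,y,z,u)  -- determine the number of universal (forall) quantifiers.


Quantifier prefix: forall x exists y forall z exists u
Mark each quantifier type:
  U E U E
Universal count = 2, Existential count = 2
Asked for universal (forall) quantifiers: 2

2


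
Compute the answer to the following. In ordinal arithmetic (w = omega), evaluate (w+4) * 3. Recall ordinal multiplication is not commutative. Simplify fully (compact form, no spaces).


Compute (w+4) * 3.
Ordinal * is associative and left-distributive over +, but NOT commutative; for finite n>1, n*w = w but w*n stays w*n.
(w+4) * 3 = (w+4) repeated 3 times. Each intermediate +4 is absorbed by the following w; only the last survives: w*3+4.
Result = w*3+4

w*3+4


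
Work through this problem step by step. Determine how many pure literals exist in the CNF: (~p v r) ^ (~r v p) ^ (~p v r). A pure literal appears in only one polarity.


Check each variable for pure literal status:
p: mixed (not pure)
q: absent (not pure)
r: mixed (not pure)
Pure literal count = 0

0


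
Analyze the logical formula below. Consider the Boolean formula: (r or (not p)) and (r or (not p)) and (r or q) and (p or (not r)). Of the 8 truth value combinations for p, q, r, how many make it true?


Evaluate all 8 assignments for p, q, r:
p=0, q=0, r=0: 0
p=0, q=0, r=1: 0
p=0, q=1, r=0: 1
p=0, q=1, r=1: 0
p=1, q=0, r=0: 0
p=1, q=0, r=1: 1
p=1, q=1, r=0: 0
p=1, q=1, r=1: 1
Satisfying count = 3

3


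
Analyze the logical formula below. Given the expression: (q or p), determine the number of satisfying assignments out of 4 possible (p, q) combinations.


Check all 4 assignments:
p=0, q=0: 0
p=0, q=1: 1
p=1, q=0: 1
p=1, q=1: 1
Count of True = 3

3


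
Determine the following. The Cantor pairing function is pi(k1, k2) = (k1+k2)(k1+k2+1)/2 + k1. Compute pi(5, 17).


k1 + k2 = 22
(k1+k2)(k1+k2+1)/2 = 22 * 23 / 2 = 253
pi = 253 + 5 = 258

258


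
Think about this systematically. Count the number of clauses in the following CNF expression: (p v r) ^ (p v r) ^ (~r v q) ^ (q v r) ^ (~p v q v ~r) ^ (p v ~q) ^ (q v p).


A CNF formula is a conjunction of clauses.
Clauses are separated by ^.
Counting the conjuncts: 7 clauses.

7


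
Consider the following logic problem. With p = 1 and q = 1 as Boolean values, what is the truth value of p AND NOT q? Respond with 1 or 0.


p = 1, q = 1
Operation: p AND NOT q
Evaluate: 1 AND NOT 1 = 0

0


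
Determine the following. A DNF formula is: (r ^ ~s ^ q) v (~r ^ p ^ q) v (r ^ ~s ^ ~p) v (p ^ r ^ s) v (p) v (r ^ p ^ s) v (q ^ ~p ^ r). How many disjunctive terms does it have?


A DNF formula is a disjunction of terms (conjunctions).
Terms are separated by v.
Counting the disjuncts: 7 terms.

7


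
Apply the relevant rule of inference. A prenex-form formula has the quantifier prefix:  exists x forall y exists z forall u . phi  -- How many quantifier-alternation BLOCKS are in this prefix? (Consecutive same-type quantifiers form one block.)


Quantifier-type sequence: E A E A  (A=forall, E=exists)
Group into maximal same-type runs:
  Ex1 | Ax1 | Ex1 | Ax1
Number of blocks = 4

4


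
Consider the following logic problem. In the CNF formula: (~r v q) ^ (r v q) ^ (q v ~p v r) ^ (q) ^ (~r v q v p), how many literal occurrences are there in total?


Counting literals in each clause:
Clause 1: 2 literal(s)
Clause 2: 2 literal(s)
Clause 3: 3 literal(s)
Clause 4: 1 literal(s)
Clause 5: 3 literal(s)
Total = 11

11


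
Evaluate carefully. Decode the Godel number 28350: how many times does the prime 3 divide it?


Factorize 28350 by dividing by 3 repeatedly.
Division steps: 3 divides 28350 exactly 4 time(s).
Exponent of 3 = 4

4


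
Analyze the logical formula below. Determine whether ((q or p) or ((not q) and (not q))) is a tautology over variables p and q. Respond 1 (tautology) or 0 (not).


Check all 4 assignments:
p=0, q=0: 1
p=0, q=1: 1
p=1, q=0: 1
p=1, q=1: 1
Satisfying count = 4/4.
Tautology iff count = 4: yes.

1


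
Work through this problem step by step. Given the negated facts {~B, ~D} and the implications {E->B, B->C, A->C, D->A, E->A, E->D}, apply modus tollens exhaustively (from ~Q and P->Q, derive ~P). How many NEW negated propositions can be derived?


Initial negated facts: {~B, ~D}
Apply modus tollens to closure:
  ~B and E->B  =>  ~E
Final negated: {~B, ~D, ~E}
New negations: {~E}
Count = 1

1


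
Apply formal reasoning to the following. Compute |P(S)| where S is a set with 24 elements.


The power set of a set with n elements has 2^n elements.
|P(S)| = 2^24 = 16777216

16777216


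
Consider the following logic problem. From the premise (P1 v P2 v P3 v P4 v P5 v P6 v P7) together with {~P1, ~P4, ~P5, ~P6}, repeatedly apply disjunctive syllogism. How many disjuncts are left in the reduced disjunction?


Original disjuncts (7): P1, P2, P3, P4, P5, P6, P7
Negated (eliminate): ~P1, ~P4, ~P5, ~P6
Remaining disjuncts: P2, P3, P7
Count = 7 - 4 = 3

3


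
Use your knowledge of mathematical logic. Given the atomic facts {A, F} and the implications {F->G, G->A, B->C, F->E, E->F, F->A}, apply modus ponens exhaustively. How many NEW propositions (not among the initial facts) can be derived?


Initial facts: {A, F}
Apply modus ponens to closure:
  F and F->G  =>  G
  F and F->E  =>  E
Final known: {A, E, F, G}
New propositions: {E, G}
Count = 2

2


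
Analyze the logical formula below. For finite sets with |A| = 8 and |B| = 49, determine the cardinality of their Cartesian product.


The Cartesian product A x B contains all ordered pairs (a, b).
|A x B| = |A| * |B| = 8 * 49 = 392

392


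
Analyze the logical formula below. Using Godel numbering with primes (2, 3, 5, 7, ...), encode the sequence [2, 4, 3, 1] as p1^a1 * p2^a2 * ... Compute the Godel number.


Encode each element as an exponent of the corresponding prime:
  2^2 = 4
  3^4 = 81
  5^3 = 125
  7^1 = 7
Product = 4 * 81 * 125 * 7 = 283500

283500


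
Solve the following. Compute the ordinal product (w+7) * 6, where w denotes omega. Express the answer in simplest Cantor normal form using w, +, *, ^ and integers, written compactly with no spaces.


Compute (w+7) * 6.
Ordinal * is associative and left-distributive over +, but NOT commutative; for finite n>1, n*w = w but w*n stays w*n.
(w+7) * 6 = (w+7) repeated 6 times. Each intermediate +7 is absorbed by the following w; only the last survives: w*6+7.
Result = w*6+7

w*6+7


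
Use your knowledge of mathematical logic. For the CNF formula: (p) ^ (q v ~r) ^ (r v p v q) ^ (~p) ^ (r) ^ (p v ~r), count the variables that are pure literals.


Check each variable for pure literal status:
p: mixed (not pure)
q: pure positive
r: mixed (not pure)
Pure literal count = 1

1


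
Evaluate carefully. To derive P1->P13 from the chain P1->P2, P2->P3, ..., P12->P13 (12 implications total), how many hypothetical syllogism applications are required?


With 12 implications in a chain connecting 13 propositions:
P1->P2, P2->P3, ..., P12->P13
Steps needed = (number of implications) - 1 = 12 - 1 = 11

11


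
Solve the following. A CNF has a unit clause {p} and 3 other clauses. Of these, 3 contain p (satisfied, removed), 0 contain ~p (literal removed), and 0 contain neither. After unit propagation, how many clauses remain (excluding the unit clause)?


Satisfied (removed): 3
Shortened (remain): 0
Unchanged (remain): 0
Remaining = 0 + 0 = 0

0


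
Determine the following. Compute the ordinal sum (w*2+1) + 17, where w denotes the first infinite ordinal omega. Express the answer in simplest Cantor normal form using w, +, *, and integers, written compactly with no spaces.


Compute (w*2+1) + 17.
Ordinal + is associative but NOT commutative; for finite n>0, n + w = w but w + n stays w+n.
By associativity: (w*2+1) + 17 = w*2 + (1+17) = w*2+18.
Result = w*2+18

w*2+18


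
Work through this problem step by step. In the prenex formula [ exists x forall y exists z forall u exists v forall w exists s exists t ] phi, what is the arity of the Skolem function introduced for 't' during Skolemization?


Quantifier prefix: exists x forall y exists z forall u exists v forall w exists s exists t
't' is existentially quantified at position 8.
Universal variables preceding it: y, u, w
Skolem function arity = 3

3


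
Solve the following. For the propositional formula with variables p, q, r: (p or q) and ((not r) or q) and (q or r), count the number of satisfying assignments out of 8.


Evaluate all 8 assignments for p, q, r:
p=0, q=0, r=0: 0
p=0, q=0, r=1: 0
p=0, q=1, r=0: 1
p=0, q=1, r=1: 1
p=1, q=0, r=0: 0
p=1, q=0, r=1: 0
p=1, q=1, r=0: 1
p=1, q=1, r=1: 1
Satisfying count = 4

4


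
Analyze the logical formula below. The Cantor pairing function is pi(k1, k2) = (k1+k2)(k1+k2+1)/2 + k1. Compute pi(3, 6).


k1 + k2 = 9
(k1+k2)(k1+k2+1)/2 = 9 * 10 / 2 = 45
pi = 45 + 3 = 48

48


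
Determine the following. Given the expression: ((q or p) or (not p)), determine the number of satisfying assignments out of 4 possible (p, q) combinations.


Check all 4 assignments:
p=0, q=0: 1
p=0, q=1: 1
p=1, q=0: 1
p=1, q=1: 1
Count of True = 4

4


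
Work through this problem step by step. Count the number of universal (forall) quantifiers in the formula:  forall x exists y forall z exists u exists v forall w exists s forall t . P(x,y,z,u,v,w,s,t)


Quantifier prefix: forall x exists y forall z exists u exists v forall w exists s forall t
Mark each quantifier type:
  U E U E E U E U
Universal count = 4, Existential count = 4
Asked for universal (forall) quantifiers: 4

4


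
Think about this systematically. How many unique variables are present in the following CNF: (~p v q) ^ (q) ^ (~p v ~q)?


Identify each variable that appears in the formula.
Variables found: p, q
Count = 2

2


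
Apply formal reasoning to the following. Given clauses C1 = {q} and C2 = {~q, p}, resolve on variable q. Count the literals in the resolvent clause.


Remove q from C1 and ~q from C2.
C1 remainder: {}
C2 remainder: {p}
Union (resolvent): {p}
Resolvent has 1 literal(s).

1


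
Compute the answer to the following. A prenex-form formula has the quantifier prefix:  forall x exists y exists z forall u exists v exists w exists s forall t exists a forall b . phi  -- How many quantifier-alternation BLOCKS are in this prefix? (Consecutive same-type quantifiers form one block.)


Quantifier-type sequence: A E E A E E E A E A  (A=forall, E=exists)
Group into maximal same-type runs:
  Ax1 | Ex2 | Ax1 | Ex3 | Ax1 | Ex1 | Ax1
Number of blocks = 7

7


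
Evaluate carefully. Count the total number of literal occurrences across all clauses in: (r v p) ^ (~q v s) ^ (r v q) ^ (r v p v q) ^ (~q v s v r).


Counting literals in each clause:
Clause 1: 2 literal(s)
Clause 2: 2 literal(s)
Clause 3: 2 literal(s)
Clause 4: 3 literal(s)
Clause 5: 3 literal(s)
Total = 12

12


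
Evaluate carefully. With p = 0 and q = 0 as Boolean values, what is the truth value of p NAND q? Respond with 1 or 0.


p = 0, q = 0
Operation: p NAND q
Evaluate: 0 NAND 0 = 1

1


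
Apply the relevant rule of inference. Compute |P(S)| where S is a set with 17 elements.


The power set of a set with n elements has 2^n elements.
|P(S)| = 2^17 = 131072

131072


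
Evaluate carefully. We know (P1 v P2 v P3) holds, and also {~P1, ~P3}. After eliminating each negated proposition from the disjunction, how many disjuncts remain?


Original disjuncts (3): P1, P2, P3
Negated (eliminate): ~P1, ~P3
Remaining disjuncts: P2
Count = 3 - 2 = 1

1


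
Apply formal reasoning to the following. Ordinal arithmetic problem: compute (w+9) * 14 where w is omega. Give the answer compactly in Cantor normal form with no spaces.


Compute (w+9) * 14.
Ordinal * is associative and left-distributive over +, but NOT commutative; for finite n>1, n*w = w but w*n stays w*n.
(w+9) * 14 = (w+9) repeated 14 times. Each intermediate +9 is absorbed by the following w; only the last survives: w*14+9.
Result = w*14+9

w*14+9


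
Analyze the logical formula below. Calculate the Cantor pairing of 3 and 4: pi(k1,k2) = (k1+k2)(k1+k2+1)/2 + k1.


k1 + k2 = 7
(k1+k2)(k1+k2+1)/2 = 7 * 8 / 2 = 28
pi = 28 + 3 = 31

31


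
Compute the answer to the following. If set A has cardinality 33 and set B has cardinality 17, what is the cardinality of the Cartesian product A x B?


The Cartesian product A x B contains all ordered pairs (a, b).
|A x B| = |A| * |B| = 33 * 17 = 561

561


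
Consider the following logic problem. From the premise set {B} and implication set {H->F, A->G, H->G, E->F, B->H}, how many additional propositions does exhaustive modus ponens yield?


Initial facts: {B}
Apply modus ponens to closure:
  B and B->H  =>  H
  H and H->F  =>  F
  H and H->G  =>  G
Final known: {B, F, G, H}
New propositions: {F, G, H}
Count = 3

3


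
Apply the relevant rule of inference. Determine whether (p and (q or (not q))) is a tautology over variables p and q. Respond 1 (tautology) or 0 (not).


Check all 4 assignments:
p=0, q=0: 0
p=0, q=1: 0
p=1, q=0: 1
p=1, q=1: 1
Satisfying count = 2/4.
Tautology iff count = 4: no.

0


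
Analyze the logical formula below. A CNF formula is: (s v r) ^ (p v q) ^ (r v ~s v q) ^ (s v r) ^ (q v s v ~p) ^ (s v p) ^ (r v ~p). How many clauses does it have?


A CNF formula is a conjunction of clauses.
Clauses are separated by ^.
Counting the conjuncts: 7 clauses.

7


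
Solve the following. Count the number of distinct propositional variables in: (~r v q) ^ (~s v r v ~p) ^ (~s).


Identify each variable that appears in the formula.
Variables found: p, q, r, s
Count = 4

4


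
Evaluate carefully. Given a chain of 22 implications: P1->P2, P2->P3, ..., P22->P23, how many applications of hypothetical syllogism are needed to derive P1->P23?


With 22 implications in a chain connecting 23 propositions:
P1->P2, P2->P3, ..., P22->P23
Steps needed = (number of implications) - 1 = 22 - 1 = 21

21


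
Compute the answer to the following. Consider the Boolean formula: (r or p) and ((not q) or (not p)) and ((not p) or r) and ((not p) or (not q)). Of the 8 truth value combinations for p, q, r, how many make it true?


Evaluate all 8 assignments for p, q, r:
p=0, q=0, r=0: 0
p=0, q=0, r=1: 1
p=0, q=1, r=0: 0
p=0, q=1, r=1: 1
p=1, q=0, r=0: 0
p=1, q=0, r=1: 1
p=1, q=1, r=0: 0
p=1, q=1, r=1: 0
Satisfying count = 3

3


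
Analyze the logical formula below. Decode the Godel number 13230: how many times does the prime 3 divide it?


Factorize 13230 by dividing by 3 repeatedly.
Division steps: 3 divides 13230 exactly 3 time(s).
Exponent of 3 = 3

3


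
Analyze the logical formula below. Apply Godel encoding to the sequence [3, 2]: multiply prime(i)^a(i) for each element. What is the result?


Encode each element as an exponent of the corresponding prime:
  2^3 = 8
  3^2 = 9
Product = 8 * 9 = 72

72


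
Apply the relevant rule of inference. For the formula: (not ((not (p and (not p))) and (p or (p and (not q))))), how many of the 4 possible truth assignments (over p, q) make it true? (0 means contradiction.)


Check all 4 assignments:
p=0, q=0: 1
p=0, q=1: 1
p=1, q=0: 0
p=1, q=1: 0
Count of True = 2

2


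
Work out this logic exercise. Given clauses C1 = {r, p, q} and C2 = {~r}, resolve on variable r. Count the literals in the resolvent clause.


Remove r from C1 and ~r from C2.
C1 remainder: {p, q}
C2 remainder: {}
Union (resolvent): {p, q}
Resolvent has 2 literal(s).

2


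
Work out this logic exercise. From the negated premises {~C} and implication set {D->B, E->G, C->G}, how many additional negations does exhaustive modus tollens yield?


Initial negated facts: {~C}
Apply modus tollens to closure:
  (no implication fires)
Final negated: {~C}
New negations: {(none)}
Count = 0

0


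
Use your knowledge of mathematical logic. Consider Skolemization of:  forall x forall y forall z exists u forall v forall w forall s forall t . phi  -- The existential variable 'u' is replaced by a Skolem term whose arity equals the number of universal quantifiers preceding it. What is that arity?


Quantifier prefix: forall x forall y forall z exists u forall v forall w forall s forall t
'u' is existentially quantified at position 4.
Universal variables preceding it: x, y, z
Skolem function arity = 3

3


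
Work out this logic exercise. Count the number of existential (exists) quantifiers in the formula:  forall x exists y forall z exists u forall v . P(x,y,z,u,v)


Quantifier prefix: forall x exists y forall z exists u forall v
Mark each quantifier type:
  U E U E U
Universal count = 3, Existential count = 2
Asked for existential (exists) quantifiers: 2

2


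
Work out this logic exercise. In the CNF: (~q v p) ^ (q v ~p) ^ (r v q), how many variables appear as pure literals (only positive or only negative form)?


Check each variable for pure literal status:
p: mixed (not pure)
q: mixed (not pure)
r: pure positive
Pure literal count = 1

1


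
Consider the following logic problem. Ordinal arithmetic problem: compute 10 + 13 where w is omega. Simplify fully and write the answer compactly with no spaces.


Compute 10 + 13.
Ordinal + is associative but NOT commutative; for finite n>0, n + w = w but w + n stays w+n.
Both operands finite; ordinal + agrees with natural +: 10 + 13 = 23.
Result = 23

23


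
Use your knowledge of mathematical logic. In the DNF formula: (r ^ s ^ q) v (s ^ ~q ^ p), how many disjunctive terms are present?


A DNF formula is a disjunction of terms (conjunctions).
Terms are separated by v.
Counting the disjuncts: 2 terms.

2


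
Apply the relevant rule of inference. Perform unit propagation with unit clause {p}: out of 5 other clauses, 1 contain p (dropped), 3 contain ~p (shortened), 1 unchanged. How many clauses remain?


Satisfied (removed): 1
Shortened (remain): 3
Unchanged (remain): 1
Remaining = 3 + 1 = 4

4


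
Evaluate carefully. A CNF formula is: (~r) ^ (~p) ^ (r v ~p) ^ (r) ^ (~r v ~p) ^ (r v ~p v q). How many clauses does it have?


A CNF formula is a conjunction of clauses.
Clauses are separated by ^.
Counting the conjuncts: 6 clauses.

6


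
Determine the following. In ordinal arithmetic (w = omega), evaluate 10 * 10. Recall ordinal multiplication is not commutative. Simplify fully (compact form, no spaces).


Compute 10 * 10.
Ordinal * is associative and left-distributive over +, but NOT commutative; for finite n>1, n*w = w but w*n stays w*n.
Both finite; ordinal * agrees with natural *: 10 * 10 = 100.
Result = 100

100


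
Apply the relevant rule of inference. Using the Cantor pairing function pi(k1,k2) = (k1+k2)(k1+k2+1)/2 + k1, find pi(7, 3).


k1 + k2 = 10
(k1+k2)(k1+k2+1)/2 = 10 * 11 / 2 = 55
pi = 55 + 7 = 62

62


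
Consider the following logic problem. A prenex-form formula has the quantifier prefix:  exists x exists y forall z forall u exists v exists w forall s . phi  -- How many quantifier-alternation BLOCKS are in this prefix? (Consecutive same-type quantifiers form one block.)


Quantifier-type sequence: E E A A E E A  (A=forall, E=exists)
Group into maximal same-type runs:
  Ex2 | Ax2 | Ex2 | Ax1
Number of blocks = 4

4


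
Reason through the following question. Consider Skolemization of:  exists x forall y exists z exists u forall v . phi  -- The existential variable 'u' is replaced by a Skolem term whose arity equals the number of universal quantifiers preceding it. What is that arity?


Quantifier prefix: exists x forall y exists z exists u forall v
'u' is existentially quantified at position 4.
Universal variables preceding it: y
Skolem function arity = 1

1


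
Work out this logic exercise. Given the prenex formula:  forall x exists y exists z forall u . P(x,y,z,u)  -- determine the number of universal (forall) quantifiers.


Quantifier prefix: forall x exists y exists z forall u
Mark each quantifier type:
  U E E U
Universal count = 2, Existential count = 2
Asked for universal (forall) quantifiers: 2

2


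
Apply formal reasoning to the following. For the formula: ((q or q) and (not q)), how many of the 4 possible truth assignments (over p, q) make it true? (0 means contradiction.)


Check all 4 assignments:
p=0, q=0: 0
p=0, q=1: 0
p=1, q=0: 0
p=1, q=1: 0
Count of True = 0

0


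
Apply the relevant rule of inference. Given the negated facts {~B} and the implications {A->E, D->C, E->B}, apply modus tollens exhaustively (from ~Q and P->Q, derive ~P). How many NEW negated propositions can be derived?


Initial negated facts: {~B}
Apply modus tollens to closure:
  ~B and E->B  =>  ~E
  ~E and A->E  =>  ~A
Final negated: {~A, ~B, ~E}
New negations: {~A, ~E}
Count = 2

2


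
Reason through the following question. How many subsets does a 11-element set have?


The power set of a set with n elements has 2^n elements.
|P(S)| = 2^11 = 2048

2048


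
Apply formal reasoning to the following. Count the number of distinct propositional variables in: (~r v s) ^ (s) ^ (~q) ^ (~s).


Identify each variable that appears in the formula.
Variables found: q, r, s
Count = 3

3


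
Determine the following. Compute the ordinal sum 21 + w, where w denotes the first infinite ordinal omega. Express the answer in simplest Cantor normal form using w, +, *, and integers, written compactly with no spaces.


Compute 21 + w.
Ordinal + is associative but NOT commutative; for finite n>0, n + w = w but w + n stays w+n.
Any finite left addend is absorbed by w on the right: 21 + w = w.
Result = w

w


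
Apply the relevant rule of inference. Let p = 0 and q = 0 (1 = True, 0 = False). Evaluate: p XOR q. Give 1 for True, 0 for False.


p = 0, q = 0
Operation: p XOR q
Evaluate: 0 XOR 0 = 0

0


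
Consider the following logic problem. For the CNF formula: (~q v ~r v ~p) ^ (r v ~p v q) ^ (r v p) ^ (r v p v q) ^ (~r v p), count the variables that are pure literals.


Check each variable for pure literal status:
p: mixed (not pure)
q: mixed (not pure)
r: mixed (not pure)
Pure literal count = 0

0


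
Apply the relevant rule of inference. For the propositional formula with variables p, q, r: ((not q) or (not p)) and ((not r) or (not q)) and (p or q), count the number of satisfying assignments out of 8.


Evaluate all 8 assignments for p, q, r:
p=0, q=0, r=0: 0
p=0, q=0, r=1: 0
p=0, q=1, r=0: 1
p=0, q=1, r=1: 0
p=1, q=0, r=0: 1
p=1, q=0, r=1: 1
p=1, q=1, r=0: 0
p=1, q=1, r=1: 0
Satisfying count = 3

3


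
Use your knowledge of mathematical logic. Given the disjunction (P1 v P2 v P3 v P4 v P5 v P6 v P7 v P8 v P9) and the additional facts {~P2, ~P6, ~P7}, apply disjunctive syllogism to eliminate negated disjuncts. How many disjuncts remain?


Original disjuncts (9): P1, P2, P3, P4, P5, P6, P7, P8, P9
Negated (eliminate): ~P2, ~P6, ~P7
Remaining disjuncts: P1, P3, P4, P5, P8, P9
Count = 9 - 3 = 6

6


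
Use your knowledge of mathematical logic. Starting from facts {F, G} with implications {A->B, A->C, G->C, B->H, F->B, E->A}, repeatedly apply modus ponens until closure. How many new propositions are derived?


Initial facts: {F, G}
Apply modus ponens to closure:
  G and G->C  =>  C
  F and F->B  =>  B
  B and B->H  =>  H
Final known: {B, C, F, G, H}
New propositions: {B, C, H}
Count = 3

3


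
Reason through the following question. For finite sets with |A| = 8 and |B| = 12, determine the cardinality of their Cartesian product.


The Cartesian product A x B contains all ordered pairs (a, b).
|A x B| = |A| * |B| = 8 * 12 = 96

96


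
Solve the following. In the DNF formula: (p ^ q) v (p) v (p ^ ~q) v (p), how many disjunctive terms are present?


A DNF formula is a disjunction of terms (conjunctions).
Terms are separated by v.
Counting the disjuncts: 4 terms.

4


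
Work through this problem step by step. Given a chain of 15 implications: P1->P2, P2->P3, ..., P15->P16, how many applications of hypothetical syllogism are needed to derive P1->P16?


With 15 implications in a chain connecting 16 propositions:
P1->P2, P2->P3, ..., P15->P16
Steps needed = (number of implications) - 1 = 15 - 1 = 14

14


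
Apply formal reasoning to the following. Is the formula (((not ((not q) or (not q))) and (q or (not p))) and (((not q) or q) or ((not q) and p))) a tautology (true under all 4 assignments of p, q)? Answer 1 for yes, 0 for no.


Check all 4 assignments:
p=0, q=0: 0
p=0, q=1: 1
p=1, q=0: 0
p=1, q=1: 1
Satisfying count = 2/4.
Tautology iff count = 4: no.

0


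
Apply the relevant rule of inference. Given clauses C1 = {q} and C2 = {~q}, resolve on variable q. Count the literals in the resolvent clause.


Remove q from C1 and ~q from C2.
C1 remainder: {}
C2 remainder: {}
Union (resolvent): {} (empty clause)
Resolvent has 0 literal(s).

0


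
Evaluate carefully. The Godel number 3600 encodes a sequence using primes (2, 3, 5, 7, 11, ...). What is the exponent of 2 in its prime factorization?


Factorize 3600 by dividing by 2 repeatedly.
Division steps: 2 divides 3600 exactly 4 time(s).
Exponent of 2 = 4

4


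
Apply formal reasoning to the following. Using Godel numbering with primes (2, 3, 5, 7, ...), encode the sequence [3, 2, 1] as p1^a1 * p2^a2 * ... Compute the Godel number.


Encode each element as an exponent of the corresponding prime:
  2^3 = 8
  3^2 = 9
  5^1 = 5
Product = 8 * 9 * 5 = 360

360


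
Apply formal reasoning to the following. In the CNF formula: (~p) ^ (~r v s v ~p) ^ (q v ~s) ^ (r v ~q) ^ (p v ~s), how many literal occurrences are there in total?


Counting literals in each clause:
Clause 1: 1 literal(s)
Clause 2: 3 literal(s)
Clause 3: 2 literal(s)
Clause 4: 2 literal(s)
Clause 5: 2 literal(s)
Total = 10

10


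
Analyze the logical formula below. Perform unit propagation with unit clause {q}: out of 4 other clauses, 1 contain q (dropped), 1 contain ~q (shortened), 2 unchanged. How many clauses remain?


Satisfied (removed): 1
Shortened (remain): 1
Unchanged (remain): 2
Remaining = 1 + 2 = 3

3


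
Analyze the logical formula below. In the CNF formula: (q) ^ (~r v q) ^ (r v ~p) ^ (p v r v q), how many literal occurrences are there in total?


Counting literals in each clause:
Clause 1: 1 literal(s)
Clause 2: 2 literal(s)
Clause 3: 2 literal(s)
Clause 4: 3 literal(s)
Total = 8

8


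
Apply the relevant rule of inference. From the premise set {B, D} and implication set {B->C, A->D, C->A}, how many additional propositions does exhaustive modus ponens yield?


Initial facts: {B, D}
Apply modus ponens to closure:
  B and B->C  =>  C
  C and C->A  =>  A
Final known: {A, B, C, D}
New propositions: {A, C}
Count = 2

2


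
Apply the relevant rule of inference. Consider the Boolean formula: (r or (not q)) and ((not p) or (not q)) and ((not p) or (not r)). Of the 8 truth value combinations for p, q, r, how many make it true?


Evaluate all 8 assignments for p, q, r:
p=0, q=0, r=0: 1
p=0, q=0, r=1: 1
p=0, q=1, r=0: 0
p=0, q=1, r=1: 1
p=1, q=0, r=0: 1
p=1, q=0, r=1: 0
p=1, q=1, r=0: 0
p=1, q=1, r=1: 0
Satisfying count = 4

4


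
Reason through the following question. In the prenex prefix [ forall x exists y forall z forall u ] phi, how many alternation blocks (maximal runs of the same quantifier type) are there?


Quantifier-type sequence: A E A A  (A=forall, E=exists)
Group into maximal same-type runs:
  Ax1 | Ex1 | Ax2
Number of blocks = 3

3


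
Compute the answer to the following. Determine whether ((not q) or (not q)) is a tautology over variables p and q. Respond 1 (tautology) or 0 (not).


Check all 4 assignments:
p=0, q=0: 1
p=0, q=1: 0
p=1, q=0: 1
p=1, q=1: 0
Satisfying count = 2/4.
Tautology iff count = 4: no.

0


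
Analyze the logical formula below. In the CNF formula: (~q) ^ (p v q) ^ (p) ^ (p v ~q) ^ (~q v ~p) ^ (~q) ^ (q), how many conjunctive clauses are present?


A CNF formula is a conjunction of clauses.
Clauses are separated by ^.
Counting the conjuncts: 7 clauses.

7


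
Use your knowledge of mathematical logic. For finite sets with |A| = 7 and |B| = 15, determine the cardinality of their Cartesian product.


The Cartesian product A x B contains all ordered pairs (a, b).
|A x B| = |A| * |B| = 7 * 15 = 105

105


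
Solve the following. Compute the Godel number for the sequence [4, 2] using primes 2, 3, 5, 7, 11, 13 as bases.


Encode each element as an exponent of the corresponding prime:
  2^4 = 16
  3^2 = 9
Product = 16 * 9 = 144

144


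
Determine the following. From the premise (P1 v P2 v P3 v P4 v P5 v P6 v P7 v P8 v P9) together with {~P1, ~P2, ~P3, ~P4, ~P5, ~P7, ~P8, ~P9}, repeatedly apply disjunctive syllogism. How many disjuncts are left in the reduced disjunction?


Original disjuncts (9): P1, P2, P3, P4, P5, P6, P7, P8, P9
Negated (eliminate): ~P1, ~P2, ~P3, ~P4, ~P5, ~P7, ~P8, ~P9
Remaining disjuncts: P6
Count = 9 - 8 = 1

1


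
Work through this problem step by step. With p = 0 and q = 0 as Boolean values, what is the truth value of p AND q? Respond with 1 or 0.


p = 0, q = 0
Operation: p AND q
Evaluate: 0 AND 0 = 0

0


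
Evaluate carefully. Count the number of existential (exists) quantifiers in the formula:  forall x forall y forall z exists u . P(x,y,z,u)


Quantifier prefix: forall x forall y forall z exists u
Mark each quantifier type:
  U U U E
Universal count = 3, Existential count = 1
Asked for existential (exists) quantifiers: 1

1


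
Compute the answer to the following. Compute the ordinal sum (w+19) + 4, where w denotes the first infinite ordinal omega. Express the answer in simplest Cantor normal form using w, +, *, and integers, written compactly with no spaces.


Compute (w+19) + 4.
Ordinal + is associative but NOT commutative; for finite n>0, n + w = w but w + n stays w+n.
By associativity: (w+19) + 4 = w + (19+4) = w+23.
Result = w+23

w+23


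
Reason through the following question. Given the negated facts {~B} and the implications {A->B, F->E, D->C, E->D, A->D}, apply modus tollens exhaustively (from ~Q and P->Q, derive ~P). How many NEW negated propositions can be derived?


Initial negated facts: {~B}
Apply modus tollens to closure:
  ~B and A->B  =>  ~A
Final negated: {~A, ~B}
New negations: {~A}
Count = 1

1


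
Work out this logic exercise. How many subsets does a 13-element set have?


The power set of a set with n elements has 2^n elements.
|P(S)| = 2^13 = 8192

8192


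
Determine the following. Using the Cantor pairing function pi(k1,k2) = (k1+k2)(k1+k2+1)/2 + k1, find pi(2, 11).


k1 + k2 = 13
(k1+k2)(k1+k2+1)/2 = 13 * 14 / 2 = 91
pi = 91 + 2 = 93

93


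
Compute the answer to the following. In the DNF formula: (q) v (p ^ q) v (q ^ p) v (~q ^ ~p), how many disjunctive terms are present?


A DNF formula is a disjunction of terms (conjunctions).
Terms are separated by v.
Counting the disjuncts: 4 terms.

4


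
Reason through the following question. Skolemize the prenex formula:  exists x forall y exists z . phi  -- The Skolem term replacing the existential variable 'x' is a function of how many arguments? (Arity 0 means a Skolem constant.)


Quantifier prefix: exists x forall y exists z
'x' is existentially quantified at position 1.
No universal quantifiers precede it.
Skolem function arity = 0 (a Skolem constant)

0


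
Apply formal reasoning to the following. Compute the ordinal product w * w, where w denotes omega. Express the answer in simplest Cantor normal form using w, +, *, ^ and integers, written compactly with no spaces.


Compute w * w.
Ordinal * is associative and left-distributive over +, but NOT commutative; for finite n>1, n*w = w but w*n stays w*n.
w * w = w^2 by definition.
Result = w^2

w^2


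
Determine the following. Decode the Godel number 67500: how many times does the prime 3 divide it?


Factorize 67500 by dividing by 3 repeatedly.
Division steps: 3 divides 67500 exactly 3 time(s).
Exponent of 3 = 3

3


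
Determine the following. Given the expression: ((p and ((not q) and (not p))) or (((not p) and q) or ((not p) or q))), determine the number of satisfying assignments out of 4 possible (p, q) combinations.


Check all 4 assignments:
p=0, q=0: 1
p=0, q=1: 1
p=1, q=0: 0
p=1, q=1: 1
Count of True = 3

3


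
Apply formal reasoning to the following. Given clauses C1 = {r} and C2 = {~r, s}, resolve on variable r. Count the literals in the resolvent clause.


Remove r from C1 and ~r from C2.
C1 remainder: {}
C2 remainder: {s}
Union (resolvent): {s}
Resolvent has 1 literal(s).

1


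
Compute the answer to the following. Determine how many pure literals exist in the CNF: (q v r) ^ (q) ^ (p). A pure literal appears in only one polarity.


Check each variable for pure literal status:
p: pure positive
q: pure positive
r: pure positive
Pure literal count = 3

3


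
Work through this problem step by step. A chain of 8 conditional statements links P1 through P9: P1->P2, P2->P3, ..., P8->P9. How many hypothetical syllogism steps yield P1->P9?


With 8 implications in a chain connecting 9 propositions:
P1->P2, P2->P3, ..., P8->P9
Steps needed = (number of implications) - 1 = 8 - 1 = 7

7


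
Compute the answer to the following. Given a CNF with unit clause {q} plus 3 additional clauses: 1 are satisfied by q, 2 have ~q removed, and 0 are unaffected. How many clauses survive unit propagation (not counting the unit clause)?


Satisfied (removed): 1
Shortened (remain): 2
Unchanged (remain): 0
Remaining = 2 + 0 = 2

2


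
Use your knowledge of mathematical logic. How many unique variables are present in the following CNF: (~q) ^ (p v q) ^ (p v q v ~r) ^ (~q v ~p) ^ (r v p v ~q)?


Identify each variable that appears in the formula.
Variables found: p, q, r
Count = 3

3


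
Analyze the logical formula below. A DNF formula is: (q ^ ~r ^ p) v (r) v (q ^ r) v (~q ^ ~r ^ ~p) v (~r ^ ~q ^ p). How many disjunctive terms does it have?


A DNF formula is a disjunction of terms (conjunctions).
Terms are separated by v.
Counting the disjuncts: 5 terms.

5


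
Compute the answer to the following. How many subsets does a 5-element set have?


The power set of a set with n elements has 2^n elements.
|P(S)| = 2^5 = 32

32


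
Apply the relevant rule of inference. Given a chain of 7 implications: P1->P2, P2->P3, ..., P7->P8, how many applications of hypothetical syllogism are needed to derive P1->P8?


With 7 implications in a chain connecting 8 propositions:
P1->P2, P2->P3, ..., P7->P8
Steps needed = (number of implications) - 1 = 7 - 1 = 6

6


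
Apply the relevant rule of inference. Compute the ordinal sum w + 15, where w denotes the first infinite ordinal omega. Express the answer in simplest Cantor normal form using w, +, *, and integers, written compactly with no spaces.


Compute w + 15.
Ordinal + is associative but NOT commutative; for finite n>0, n + w = w but w + n stays w+n.
w + 15 is already in normal form (a successor ordinal beyond w).
Result = w+15

w+15


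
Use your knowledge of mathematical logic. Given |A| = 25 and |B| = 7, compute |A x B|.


The Cartesian product A x B contains all ordered pairs (a, b).
|A x B| = |A| * |B| = 25 * 7 = 175

175


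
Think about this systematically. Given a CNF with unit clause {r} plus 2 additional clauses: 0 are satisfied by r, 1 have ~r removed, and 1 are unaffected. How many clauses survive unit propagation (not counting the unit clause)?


Satisfied (removed): 0
Shortened (remain): 1
Unchanged (remain): 1
Remaining = 1 + 1 = 2

2


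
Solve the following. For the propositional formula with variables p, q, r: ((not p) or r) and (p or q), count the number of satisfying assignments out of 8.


Evaluate all 8 assignments for p, q, r:
p=0, q=0, r=0: 0
p=0, q=0, r=1: 0
p=0, q=1, r=0: 1
p=0, q=1, r=1: 1
p=1, q=0, r=0: 0
p=1, q=0, r=1: 1
p=1, q=1, r=0: 0
p=1, q=1, r=1: 1
Satisfying count = 4

4


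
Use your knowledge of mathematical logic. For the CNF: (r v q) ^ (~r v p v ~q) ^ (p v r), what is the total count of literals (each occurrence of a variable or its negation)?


Counting literals in each clause:
Clause 1: 2 literal(s)
Clause 2: 3 literal(s)
Clause 3: 2 literal(s)
Total = 7

7


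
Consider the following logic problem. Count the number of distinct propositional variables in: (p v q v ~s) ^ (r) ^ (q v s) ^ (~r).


Identify each variable that appears in the formula.
Variables found: p, q, r, s
Count = 4

4


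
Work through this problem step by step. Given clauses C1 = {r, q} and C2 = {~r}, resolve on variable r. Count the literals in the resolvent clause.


Remove r from C1 and ~r from C2.
C1 remainder: {q}
C2 remainder: {}
Union (resolvent): {q}
Resolvent has 1 literal(s).

1


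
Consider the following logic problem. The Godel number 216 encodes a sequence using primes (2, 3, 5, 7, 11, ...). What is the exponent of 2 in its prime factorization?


Factorize 216 by dividing by 2 repeatedly.
Division steps: 2 divides 216 exactly 3 time(s).
Exponent of 2 = 3

3
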